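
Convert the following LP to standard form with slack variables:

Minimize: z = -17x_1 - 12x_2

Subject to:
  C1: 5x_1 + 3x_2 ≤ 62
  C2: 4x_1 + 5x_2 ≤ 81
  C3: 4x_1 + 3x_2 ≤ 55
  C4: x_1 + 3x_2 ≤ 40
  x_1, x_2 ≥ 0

min z = -17x_1 - 12x_2

s.t.
  5x_1 + 3x_2 + s1 = 62
  4x_1 + 5x_2 + s2 = 81
  4x_1 + 3x_2 + s3 = 55
  x_1 + 3x_2 + s4 = 40
  x_1, x_2, s1, s2, s3, s4 ≥ 0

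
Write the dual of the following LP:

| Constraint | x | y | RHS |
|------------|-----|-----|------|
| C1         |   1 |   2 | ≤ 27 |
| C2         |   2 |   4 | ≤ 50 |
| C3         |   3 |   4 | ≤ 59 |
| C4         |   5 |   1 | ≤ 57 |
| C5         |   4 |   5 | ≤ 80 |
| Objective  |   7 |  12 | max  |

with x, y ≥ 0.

Primal max cᵀx s.t. Ax ≤ b, x ≥ 0  →  Dual min bᵀy s.t. Aᵀy ≥ c, y ≥ 0.

Minimize: z = 27y1 + 50y2 + 59y3 + 57y4 + 80y5

Subject to:
  y1 + 2y2 + 3y3 + 5y4 + 4y5 ≥ 7
  2y1 + 4y2 + 4y3 + y4 + 5y5 ≥ 12
  y1, y2, y3, y4, y5 ≥ 0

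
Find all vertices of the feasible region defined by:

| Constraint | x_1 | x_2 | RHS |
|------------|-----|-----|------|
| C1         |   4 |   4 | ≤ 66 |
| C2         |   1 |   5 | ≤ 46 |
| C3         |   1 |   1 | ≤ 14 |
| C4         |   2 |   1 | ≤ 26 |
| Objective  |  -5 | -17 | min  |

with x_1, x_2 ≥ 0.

(0, 0), (13, 0), (12, 2), (6, 8), (0, 9.2)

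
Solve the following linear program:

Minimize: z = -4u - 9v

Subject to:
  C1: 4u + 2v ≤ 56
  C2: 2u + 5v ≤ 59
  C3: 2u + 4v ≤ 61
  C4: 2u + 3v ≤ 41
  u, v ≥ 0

Evaluate the objective at each vertex of the feasible region:
  z(0, 0) = 0
  z(14, 0) = -56
  z(10.75, 6.5) = -101.5
  z(7, 9) = -109  ←
  z(0, 11.8) = -106.2
The minimum is at u = 7, v = 9.

u = 7, v = 9, z = -109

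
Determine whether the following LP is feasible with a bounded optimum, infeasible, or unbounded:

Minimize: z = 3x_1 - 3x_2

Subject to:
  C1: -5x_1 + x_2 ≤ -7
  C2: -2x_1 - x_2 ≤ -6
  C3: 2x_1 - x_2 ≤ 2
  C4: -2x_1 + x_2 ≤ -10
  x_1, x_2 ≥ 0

Infeasible (no feasible solution exists)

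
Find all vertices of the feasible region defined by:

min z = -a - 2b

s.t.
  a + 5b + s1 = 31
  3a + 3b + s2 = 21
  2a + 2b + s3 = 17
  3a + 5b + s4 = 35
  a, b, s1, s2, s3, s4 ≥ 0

(0, 0), (7, 0), (1, 6), (0, 6.2)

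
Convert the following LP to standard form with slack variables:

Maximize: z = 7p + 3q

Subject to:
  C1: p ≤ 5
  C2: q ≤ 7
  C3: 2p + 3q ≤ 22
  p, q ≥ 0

max z = 7p + 3q

s.t.
  p + s1 = 5
  q + s2 = 7
  2p + 3q + s3 = 22
  p, q, s1, s2, s3 ≥ 0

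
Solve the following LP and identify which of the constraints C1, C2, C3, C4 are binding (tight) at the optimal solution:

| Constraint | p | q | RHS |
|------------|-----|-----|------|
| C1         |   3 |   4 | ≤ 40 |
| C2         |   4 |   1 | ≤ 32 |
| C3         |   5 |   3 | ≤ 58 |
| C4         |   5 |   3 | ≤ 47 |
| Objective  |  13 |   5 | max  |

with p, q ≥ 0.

At p = 7, q = 4, compute slack b - a·x for each constraint:
  C1: 40 − 37 = 3  (slack)
  C2: 32 − 32 = 0  (binding)
  C3: 58 − 47 = 11  (slack)
  C4: 47 − 47 = 0  (binding)

Optimal: p = 7, q = 4
Binding: C2, C4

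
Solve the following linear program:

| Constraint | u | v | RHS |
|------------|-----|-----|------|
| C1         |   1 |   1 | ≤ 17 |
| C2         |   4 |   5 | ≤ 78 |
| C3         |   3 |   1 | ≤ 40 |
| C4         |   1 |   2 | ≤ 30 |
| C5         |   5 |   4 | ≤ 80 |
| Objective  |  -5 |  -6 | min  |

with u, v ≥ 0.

Evaluate the objective at each vertex of the feasible region:
  z(0, 0) = 0
  z(13.33, 0) = -66.67
  z(11.5, 5.5) = -90.5
  z(7, 10) = -95  ←
  z(2, 14) = -94
  z(0, 15) = -90
The minimum is at u = 7, v = 10.

u = 7, v = 10, z = -95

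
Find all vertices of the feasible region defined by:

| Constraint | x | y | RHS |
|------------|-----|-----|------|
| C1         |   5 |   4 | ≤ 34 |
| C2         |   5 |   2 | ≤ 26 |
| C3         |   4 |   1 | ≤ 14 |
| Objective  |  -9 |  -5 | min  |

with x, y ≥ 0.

(0, 0), (3.5, 0), (2, 6), (0, 8.5)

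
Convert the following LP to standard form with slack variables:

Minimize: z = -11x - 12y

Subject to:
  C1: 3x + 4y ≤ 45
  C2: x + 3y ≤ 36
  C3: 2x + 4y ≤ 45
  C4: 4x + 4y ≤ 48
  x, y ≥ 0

min z = -11x - 12y

s.t.
  3x + 4y + s1 = 45
  x + 3y + s2 = 36
  2x + 4y + s3 = 45
  4x + 4y + s4 = 48
  x, y, s1, s2, s3, s4 ≥ 0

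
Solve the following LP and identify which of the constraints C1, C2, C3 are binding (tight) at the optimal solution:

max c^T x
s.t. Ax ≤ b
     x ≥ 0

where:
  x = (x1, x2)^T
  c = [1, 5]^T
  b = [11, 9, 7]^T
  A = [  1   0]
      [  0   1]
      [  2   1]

At x1 = 0, x2 = 7, compute slack b - a·x for each constraint:
  C1: 11 − 0 = 11  (slack)
  C2: 9 − 7 = 2  (slack)
  C3: 7 − 7 = 0  (binding)

Optimal: x1 = 0, x2 = 7
Binding: C3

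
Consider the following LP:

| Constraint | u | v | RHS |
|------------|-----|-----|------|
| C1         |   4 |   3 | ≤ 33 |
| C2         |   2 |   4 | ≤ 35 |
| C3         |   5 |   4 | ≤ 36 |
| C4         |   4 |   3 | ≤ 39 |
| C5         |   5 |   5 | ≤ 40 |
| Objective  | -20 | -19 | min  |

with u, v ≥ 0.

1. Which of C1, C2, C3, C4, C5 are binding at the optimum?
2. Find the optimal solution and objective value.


1. C3, C5
2. u = 4, v = 4, z = -156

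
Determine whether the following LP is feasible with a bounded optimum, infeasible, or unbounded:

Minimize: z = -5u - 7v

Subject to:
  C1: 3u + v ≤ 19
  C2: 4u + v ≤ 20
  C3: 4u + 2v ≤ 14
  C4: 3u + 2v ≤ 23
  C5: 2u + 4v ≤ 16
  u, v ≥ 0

Feasible with a bounded optimal solution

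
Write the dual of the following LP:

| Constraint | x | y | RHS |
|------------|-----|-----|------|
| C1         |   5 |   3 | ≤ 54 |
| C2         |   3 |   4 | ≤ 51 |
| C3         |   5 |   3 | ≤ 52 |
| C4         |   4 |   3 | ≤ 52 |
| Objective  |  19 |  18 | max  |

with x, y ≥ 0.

Primal max cᵀx s.t. Ax ≤ b, x ≥ 0  →  Dual min bᵀy s.t. Aᵀy ≥ c, y ≥ 0.

Minimize: z = 54y1 + 51y2 + 52y3 + 52y4

Subject to:
  5y1 + 3y2 + 5y3 + 4y4 ≥ 19
  3y1 + 4y2 + 3y3 + 3y4 ≥ 18
  y1, y2, y3, y4 ≥ 0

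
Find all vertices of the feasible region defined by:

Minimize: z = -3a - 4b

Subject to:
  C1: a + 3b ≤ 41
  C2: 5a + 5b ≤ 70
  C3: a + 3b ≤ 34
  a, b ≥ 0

(0, 0), (14, 0), (4, 10), (0, 11.33)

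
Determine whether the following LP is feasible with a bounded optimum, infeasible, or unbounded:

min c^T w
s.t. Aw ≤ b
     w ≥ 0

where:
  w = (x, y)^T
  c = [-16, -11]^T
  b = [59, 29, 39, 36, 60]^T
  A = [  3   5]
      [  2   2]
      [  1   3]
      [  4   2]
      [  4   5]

Feasible with a bounded optimal solution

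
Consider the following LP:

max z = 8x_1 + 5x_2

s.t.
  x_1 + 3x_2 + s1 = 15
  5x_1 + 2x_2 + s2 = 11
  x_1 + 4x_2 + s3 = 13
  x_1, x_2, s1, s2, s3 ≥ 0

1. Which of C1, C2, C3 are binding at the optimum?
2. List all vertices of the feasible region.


1. C2, C3
2. (0, 0), (2.2, 0), (1, 3), (0, 3.25)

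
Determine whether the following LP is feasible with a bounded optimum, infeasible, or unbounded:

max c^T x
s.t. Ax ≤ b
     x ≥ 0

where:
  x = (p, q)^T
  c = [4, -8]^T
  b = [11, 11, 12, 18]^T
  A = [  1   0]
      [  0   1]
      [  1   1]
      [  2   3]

Feasible with a bounded optimal solution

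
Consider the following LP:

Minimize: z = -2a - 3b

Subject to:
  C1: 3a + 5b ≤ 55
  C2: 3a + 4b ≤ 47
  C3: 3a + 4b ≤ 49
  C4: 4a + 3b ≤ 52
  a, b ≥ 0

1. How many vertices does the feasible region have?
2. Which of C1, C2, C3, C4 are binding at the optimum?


1. 5
2. C1, C2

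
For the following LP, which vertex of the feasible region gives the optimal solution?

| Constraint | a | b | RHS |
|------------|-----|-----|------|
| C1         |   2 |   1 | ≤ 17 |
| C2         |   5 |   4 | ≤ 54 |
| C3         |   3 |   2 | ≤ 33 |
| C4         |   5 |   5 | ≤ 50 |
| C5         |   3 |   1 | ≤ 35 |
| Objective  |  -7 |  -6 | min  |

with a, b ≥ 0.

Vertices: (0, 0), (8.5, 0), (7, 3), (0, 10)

Evaluate the objective at each vertex of the feasible region:
  z(0, 0) = 0
  z(8.5, 0) = -59.5
  z(7, 3) = -67  ←
  z(0, 10) = -60
The minimum is at a = 7, b = 3.

(7, 3)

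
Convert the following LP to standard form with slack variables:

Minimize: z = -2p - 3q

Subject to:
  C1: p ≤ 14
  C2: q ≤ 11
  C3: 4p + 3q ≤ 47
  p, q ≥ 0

min z = -2p - 3q

s.t.
  p + s1 = 14
  q + s2 = 11
  4p + 3q + s3 = 47
  p, q, s1, s2, s3 ≥ 0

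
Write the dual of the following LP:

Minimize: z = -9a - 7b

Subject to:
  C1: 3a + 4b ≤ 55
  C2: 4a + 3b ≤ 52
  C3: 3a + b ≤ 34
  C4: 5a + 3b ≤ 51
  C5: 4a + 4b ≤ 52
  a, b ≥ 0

Primal min cᵀx s.t. Ax ≤ b, x ≥ 0  →  Dual max −bᵀy s.t. Aᵀy ≥ −c, y ≥ 0.

Maximize: z = -55y1 - 52y2 - 34y3 - 51y4 - 52y5

Subject to:
  3y1 + 4y2 + 3y3 + 5y4 + 4y5 ≥ 9
  4y1 + 3y2 + y3 + 3y4 + 4y5 ≥ 7
  y1, y2, y3, y4, y5 ≥ 0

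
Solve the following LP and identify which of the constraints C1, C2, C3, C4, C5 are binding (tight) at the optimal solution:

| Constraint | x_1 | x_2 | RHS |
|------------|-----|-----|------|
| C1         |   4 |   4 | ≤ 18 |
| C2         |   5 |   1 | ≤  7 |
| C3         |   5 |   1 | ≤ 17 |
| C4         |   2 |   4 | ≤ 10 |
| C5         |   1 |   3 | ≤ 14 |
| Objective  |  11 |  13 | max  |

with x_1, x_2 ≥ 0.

At x_1 = 1, x_2 = 2, compute slack b - a·x for each constraint:
  C1: 18 − 12 = 6  (slack)
  C2: 7 − 7 = 0  (binding)
  C3: 17 − 7 = 10  (slack)
  C4: 10 − 10 = 0  (binding)
  C5: 14 − 7 = 7  (slack)

Optimal: x_1 = 1, x_2 = 2
Binding: C2, C4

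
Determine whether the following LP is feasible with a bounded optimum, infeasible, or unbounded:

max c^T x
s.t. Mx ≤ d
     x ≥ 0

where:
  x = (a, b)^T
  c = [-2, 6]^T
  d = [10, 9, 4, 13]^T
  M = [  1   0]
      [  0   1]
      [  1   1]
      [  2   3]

Feasible with a bounded optimal solution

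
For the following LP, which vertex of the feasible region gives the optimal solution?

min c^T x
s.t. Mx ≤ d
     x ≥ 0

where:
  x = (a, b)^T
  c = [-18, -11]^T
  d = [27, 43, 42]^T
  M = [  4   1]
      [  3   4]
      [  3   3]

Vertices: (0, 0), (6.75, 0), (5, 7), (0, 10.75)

Evaluate the objective at each vertex of the feasible region:
  z(0, 0) = 0
  z(6.75, 0) = -121.5
  z(5, 7) = -167  ←
  z(0, 10.75) = -118.2
The minimum is at a = 5, b = 7.

(5, 7)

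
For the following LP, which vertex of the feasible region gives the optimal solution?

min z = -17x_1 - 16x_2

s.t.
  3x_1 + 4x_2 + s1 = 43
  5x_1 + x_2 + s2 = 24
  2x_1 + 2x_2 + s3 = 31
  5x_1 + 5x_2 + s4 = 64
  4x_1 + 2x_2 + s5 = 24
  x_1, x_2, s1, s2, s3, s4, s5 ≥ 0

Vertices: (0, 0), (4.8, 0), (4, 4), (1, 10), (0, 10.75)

Evaluate the objective at each vertex of the feasible region:
  z(0, 0) = 0
  z(4.8, 0) = -81.6
  z(4, 4) = -132
  z(1, 10) = -177  ←
  z(0, 10.75) = -172
The minimum is at x_1 = 1, x_2 = 10.

(1, 10)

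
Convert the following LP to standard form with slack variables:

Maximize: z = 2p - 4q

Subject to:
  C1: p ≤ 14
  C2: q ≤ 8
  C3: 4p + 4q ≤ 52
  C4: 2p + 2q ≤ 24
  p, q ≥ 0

max z = 2p - 4q

s.t.
  p + s1 = 14
  q + s2 = 8
  4p + 4q + s3 = 52
  2p + 2q + s4 = 24
  p, q, s1, s2, s3, s4 ≥ 0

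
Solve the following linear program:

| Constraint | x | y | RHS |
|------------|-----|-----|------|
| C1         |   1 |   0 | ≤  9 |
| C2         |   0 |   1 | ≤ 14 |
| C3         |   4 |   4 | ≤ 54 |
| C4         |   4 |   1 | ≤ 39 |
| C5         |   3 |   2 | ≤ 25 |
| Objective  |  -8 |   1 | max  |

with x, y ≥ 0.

Evaluate the objective at each vertex of the feasible region:
  z(0, 0) = 0
  z(8.333, 0) = -66.67
  z(0, 12.5) = 12.5  ←
The maximum is at x = 0, y = 12.5.

x = 0, y = 12.5, z = 12.5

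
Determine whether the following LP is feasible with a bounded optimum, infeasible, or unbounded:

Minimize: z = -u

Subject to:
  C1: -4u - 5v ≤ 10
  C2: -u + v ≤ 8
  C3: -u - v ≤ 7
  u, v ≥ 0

Unbounded (objective can decrease without bound)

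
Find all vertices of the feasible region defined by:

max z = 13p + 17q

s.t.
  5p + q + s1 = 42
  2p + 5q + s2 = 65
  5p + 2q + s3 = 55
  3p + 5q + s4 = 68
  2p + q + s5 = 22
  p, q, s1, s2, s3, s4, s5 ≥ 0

(0, 0), (8.4, 0), (6.667, 8.667), (6, 10), (3, 11.8), (0, 13)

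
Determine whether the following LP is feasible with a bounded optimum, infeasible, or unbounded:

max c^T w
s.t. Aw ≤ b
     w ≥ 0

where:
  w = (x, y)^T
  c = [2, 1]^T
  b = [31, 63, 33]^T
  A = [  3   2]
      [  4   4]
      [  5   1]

Feasible with a bounded optimal solution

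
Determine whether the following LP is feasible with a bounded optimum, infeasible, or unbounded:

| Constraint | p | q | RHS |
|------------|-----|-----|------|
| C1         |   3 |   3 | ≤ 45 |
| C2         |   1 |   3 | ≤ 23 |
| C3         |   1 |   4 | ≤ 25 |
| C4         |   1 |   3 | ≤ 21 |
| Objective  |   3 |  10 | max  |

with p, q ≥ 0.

Feasible with a bounded optimal solution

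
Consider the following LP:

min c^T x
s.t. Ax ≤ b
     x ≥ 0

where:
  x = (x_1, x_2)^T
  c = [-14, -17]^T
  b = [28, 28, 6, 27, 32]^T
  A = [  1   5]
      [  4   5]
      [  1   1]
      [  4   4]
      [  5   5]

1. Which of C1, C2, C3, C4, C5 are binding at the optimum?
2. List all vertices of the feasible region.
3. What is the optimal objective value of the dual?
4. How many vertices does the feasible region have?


1. C2, C3
2. (0, 0), (6, 0), (2, 4), (0, 5.6)
3. -96
4. 4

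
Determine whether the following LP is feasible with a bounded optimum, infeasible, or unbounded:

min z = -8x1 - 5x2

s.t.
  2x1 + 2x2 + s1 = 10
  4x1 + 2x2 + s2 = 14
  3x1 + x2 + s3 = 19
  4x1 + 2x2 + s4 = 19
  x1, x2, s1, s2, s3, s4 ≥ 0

Feasible with a bounded optimal solution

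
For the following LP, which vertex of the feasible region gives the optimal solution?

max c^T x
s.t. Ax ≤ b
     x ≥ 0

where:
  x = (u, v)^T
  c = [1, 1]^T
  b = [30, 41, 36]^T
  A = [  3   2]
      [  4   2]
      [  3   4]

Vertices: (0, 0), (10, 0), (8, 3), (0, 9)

Evaluate the objective at each vertex of the feasible region:
  z(0, 0) = 0
  z(10, 0) = 10
  z(8, 3) = 11  ←
  z(0, 9) = 9
The maximum is at u = 8, v = 3.

(8, 3)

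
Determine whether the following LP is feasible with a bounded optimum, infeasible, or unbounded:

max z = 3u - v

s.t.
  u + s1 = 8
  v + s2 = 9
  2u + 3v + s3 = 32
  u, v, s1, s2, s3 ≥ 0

Feasible with a bounded optimal solution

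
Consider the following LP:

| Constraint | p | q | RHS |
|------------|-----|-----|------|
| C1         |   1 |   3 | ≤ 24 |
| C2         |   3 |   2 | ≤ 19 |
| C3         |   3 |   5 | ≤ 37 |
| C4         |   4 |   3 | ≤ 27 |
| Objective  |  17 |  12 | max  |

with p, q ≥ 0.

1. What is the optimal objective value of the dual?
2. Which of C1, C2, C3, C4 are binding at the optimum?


1. 111
2. C2, C4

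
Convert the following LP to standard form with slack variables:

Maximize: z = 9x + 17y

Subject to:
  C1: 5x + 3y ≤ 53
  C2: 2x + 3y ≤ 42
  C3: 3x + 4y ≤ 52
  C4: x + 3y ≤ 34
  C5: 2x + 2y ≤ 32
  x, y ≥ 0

max z = 9x + 17y

s.t.
  5x + 3y + s1 = 53
  2x + 3y + s2 = 42
  3x + 4y + s3 = 52
  x + 3y + s4 = 34
  2x + 2y + s5 = 32
  x, y, s1, s2, s3, s4, s5 ≥ 0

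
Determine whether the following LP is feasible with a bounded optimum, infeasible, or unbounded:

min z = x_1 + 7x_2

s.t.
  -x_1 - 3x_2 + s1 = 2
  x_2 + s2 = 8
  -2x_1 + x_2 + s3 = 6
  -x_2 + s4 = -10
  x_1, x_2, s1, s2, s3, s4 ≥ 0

Infeasible (no feasible solution exists)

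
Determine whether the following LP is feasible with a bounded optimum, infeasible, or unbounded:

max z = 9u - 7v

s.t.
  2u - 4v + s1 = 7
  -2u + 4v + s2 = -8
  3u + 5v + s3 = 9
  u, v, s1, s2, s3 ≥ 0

Infeasible (no feasible solution exists)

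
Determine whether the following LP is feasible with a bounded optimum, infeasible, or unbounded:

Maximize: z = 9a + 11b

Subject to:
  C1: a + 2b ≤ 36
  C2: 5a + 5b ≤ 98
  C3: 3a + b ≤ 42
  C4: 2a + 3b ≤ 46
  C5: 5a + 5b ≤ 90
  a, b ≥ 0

Feasible with a bounded optimal solution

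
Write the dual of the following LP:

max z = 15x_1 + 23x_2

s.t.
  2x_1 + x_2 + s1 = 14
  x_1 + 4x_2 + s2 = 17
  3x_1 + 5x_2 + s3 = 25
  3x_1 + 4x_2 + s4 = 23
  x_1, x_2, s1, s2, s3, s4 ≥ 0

Primal max cᵀx s.t. Ax ≤ b, x ≥ 0  →  Dual min bᵀy s.t. Aᵀy ≥ c, y ≥ 0.

Minimize: z = 14y1 + 17y2 + 25y3 + 23y4

Subject to:
  2y1 + y2 + 3y3 + 3y4 ≥ 15
  y1 + 4y2 + 5y3 + 4y4 ≥ 23
  y1, y2, y3, y4 ≥ 0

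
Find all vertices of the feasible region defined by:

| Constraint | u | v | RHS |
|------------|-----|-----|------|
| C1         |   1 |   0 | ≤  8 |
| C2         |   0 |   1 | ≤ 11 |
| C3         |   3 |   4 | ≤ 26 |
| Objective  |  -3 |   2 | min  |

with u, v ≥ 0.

(0, 0), (8, 0), (8, 0.5), (0, 6.5)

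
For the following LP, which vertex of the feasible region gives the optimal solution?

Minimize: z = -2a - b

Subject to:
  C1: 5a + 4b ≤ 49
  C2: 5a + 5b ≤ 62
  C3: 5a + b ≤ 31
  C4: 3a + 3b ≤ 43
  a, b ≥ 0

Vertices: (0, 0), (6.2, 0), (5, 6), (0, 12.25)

Evaluate the objective at each vertex of the feasible region:
  z(0, 0) = 0
  z(6.2, 0) = -12.4
  z(5, 6) = -16  ←
  z(0, 12.25) = -12.25
The minimum is at a = 5, b = 6.

(5, 6)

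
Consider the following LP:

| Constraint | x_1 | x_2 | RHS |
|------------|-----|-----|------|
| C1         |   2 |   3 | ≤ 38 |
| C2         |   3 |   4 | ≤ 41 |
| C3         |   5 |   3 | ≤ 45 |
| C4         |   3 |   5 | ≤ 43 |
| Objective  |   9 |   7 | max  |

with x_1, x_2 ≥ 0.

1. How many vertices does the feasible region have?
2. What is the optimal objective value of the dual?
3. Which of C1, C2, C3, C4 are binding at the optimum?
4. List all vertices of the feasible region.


1. 4
2. 89
3. C3, C4
4. (0, 0), (9, 0), (6, 5), (0, 8.6)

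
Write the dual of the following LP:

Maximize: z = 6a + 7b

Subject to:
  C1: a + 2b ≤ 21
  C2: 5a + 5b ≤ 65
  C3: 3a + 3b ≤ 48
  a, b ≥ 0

Primal max cᵀx s.t. Ax ≤ b, x ≥ 0  →  Dual min bᵀy s.t. Aᵀy ≥ c, y ≥ 0.

Minimize: z = 21y1 + 65y2 + 48y3

Subject to:
  y1 + 5y2 + 3y3 ≥ 6
  2y1 + 5y2 + 3y3 ≥ 7
  y1, y2, y3 ≥ 0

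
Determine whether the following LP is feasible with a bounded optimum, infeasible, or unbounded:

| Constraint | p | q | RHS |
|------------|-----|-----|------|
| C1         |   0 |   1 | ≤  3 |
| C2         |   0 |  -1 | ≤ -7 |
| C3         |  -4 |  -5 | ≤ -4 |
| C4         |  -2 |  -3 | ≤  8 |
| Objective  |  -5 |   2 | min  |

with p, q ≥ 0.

Infeasible (no feasible solution exists)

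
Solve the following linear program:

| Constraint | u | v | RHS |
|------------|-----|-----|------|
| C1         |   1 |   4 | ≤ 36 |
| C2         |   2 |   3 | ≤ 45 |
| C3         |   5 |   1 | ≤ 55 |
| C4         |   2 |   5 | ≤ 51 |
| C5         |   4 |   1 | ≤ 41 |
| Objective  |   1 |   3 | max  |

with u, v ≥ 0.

Evaluate the objective at each vertex of the feasible region:
  z(0, 0) = 0
  z(10.25, 0) = 10.25
  z(8.556, 6.778) = 28.89
  z(8, 7) = 29  ←
  z(0, 9) = 27
The maximum is at u = 8, v = 7.

u = 8, v = 7, z = 29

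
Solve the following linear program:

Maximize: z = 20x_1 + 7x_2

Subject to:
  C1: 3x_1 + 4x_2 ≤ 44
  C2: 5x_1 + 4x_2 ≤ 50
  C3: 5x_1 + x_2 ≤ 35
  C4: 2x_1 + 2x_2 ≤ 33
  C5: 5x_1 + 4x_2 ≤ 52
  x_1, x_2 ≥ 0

Evaluate the objective at each vertex of the feasible region:
  z(0, 0) = 0
  z(7, 0) = 140
  z(6, 5) = 155  ←
  z(3, 8.75) = 121.2
  z(0, 11) = 77
The maximum is at x_1 = 6, x_2 = 5.

x_1 = 6, x_2 = 5, z = 155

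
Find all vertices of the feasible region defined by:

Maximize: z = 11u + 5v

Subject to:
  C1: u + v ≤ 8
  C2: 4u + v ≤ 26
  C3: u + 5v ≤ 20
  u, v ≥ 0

(0, 0), (6.5, 0), (6, 2), (5, 3), (0, 4)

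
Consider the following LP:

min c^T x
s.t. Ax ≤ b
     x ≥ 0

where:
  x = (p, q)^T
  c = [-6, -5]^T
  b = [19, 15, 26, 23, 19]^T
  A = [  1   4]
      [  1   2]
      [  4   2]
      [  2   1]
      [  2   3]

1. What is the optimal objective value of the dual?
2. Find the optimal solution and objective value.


1. -45
2. p = 5, q = 3, z = -45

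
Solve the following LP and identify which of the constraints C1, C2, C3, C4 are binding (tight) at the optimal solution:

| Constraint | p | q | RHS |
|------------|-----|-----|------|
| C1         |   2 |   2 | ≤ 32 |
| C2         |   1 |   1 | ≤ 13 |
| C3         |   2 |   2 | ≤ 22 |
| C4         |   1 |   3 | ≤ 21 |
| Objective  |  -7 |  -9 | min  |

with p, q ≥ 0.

At p = 6, q = 5, compute slack b - a·x for each constraint:
  C1: 32 − 22 = 10  (slack)
  C2: 13 − 11 = 2  (slack)
  C3: 22 − 22 = 0  (binding)
  C4: 21 − 21 = 0  (binding)

Optimal: p = 6, q = 5
Binding: C3, C4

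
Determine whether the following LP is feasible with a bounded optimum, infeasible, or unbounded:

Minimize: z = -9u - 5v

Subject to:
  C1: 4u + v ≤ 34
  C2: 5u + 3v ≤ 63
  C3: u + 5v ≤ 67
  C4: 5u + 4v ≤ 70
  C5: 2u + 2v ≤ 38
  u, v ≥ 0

Feasible with a bounded optimal solution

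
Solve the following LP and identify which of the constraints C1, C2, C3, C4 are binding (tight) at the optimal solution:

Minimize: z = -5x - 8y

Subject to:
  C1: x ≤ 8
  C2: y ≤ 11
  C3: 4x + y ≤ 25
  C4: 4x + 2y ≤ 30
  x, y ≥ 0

At x = 2, y = 11, compute slack b - a·x for each constraint:
  C1: 8 − 2 = 6  (slack)
  C2: 11 − 11 = 0  (binding)
  C3: 25 − 19 = 6  (slack)
  C4: 30 − 30 = 0  (binding)

Optimal: x = 2, y = 11
Binding: C2, C4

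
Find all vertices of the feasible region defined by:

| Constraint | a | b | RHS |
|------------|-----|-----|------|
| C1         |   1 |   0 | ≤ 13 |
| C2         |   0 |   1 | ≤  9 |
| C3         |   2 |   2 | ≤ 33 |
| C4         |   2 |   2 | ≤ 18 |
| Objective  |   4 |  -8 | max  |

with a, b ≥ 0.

(0, 0), (9, 0), (0, 9)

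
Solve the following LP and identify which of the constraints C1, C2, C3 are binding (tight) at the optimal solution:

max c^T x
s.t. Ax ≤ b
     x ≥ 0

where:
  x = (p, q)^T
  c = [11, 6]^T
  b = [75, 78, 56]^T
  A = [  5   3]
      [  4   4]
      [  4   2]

At p = 9, q = 10, compute slack b - a·x for each constraint:
  C1: 75 − 75 = 0  (binding)
  C2: 78 − 76 = 2  (slack)
  C3: 56 − 56 = 0  (binding)

Optimal: p = 9, q = 10
Binding: C1, C3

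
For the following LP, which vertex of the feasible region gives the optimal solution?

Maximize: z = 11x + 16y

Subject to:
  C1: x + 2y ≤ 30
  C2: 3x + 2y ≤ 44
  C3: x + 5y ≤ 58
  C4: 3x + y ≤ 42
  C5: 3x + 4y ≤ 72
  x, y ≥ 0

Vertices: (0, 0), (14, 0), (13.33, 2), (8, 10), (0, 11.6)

Evaluate the objective at each vertex of the feasible region:
  z(0, 0) = 0
  z(14, 0) = 154
  z(13.33, 2) = 178.7
  z(8, 10) = 248  ←
  z(0, 11.6) = 185.6
The maximum is at x = 8, y = 10.

(8, 10)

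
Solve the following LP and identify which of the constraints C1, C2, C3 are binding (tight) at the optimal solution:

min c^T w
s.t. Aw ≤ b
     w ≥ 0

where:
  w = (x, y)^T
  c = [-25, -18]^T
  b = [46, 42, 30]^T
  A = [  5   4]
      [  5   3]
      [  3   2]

At x = 6, y = 4, compute slack b - a·x for each constraint:
  C1: 46 − 46 = 0  (binding)
  C2: 42 − 42 = 0  (binding)
  C3: 30 − 26 = 4  (slack)

Optimal: x = 6, y = 4
Binding: C1, C2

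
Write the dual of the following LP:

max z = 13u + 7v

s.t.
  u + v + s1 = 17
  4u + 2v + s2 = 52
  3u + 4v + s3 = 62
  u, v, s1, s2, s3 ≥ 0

Primal max cᵀx s.t. Ax ≤ b, x ≥ 0  →  Dual min bᵀy s.t. Aᵀy ≥ c, y ≥ 0.

Minimize: z = 17y1 + 52y2 + 62y3

Subject to:
  y1 + 4y2 + 3y3 ≥ 13
  y1 + 2y2 + 4y3 ≥ 7
  y1, y2, y3 ≥ 0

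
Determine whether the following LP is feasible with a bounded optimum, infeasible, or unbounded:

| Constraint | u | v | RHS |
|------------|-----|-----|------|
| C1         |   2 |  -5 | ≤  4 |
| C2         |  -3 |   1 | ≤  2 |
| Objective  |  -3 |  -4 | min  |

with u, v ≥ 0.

Unbounded (objective can decrease without bound)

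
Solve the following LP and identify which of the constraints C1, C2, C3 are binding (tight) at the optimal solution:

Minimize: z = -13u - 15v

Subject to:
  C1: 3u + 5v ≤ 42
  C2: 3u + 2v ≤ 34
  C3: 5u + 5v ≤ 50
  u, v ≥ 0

At u = 4, v = 6, compute slack b - a·x for each constraint:
  C1: 42 − 42 = 0  (binding)
  C2: 34 − 24 = 10  (slack)
  C3: 50 − 50 = 0  (binding)

Optimal: u = 4, v = 6
Binding: C1, C3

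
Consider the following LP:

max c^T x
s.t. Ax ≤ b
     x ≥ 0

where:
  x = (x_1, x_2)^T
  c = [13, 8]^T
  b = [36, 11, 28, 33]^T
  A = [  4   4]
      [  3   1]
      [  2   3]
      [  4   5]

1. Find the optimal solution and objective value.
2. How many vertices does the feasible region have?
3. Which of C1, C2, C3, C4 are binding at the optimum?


1. x_1 = 2, x_2 = 5, z = 66
2. 4
3. C2, C4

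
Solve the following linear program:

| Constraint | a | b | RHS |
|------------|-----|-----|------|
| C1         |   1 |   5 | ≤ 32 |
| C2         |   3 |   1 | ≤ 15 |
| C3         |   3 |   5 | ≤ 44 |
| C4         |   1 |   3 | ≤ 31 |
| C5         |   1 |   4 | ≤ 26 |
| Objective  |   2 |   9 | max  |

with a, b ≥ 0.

Evaluate the objective at each vertex of the feasible region:
  z(0, 0) = 0
  z(5, 0) = 10
  z(3.091, 5.727) = 57.73
  z(2, 6) = 58  ←
  z(0, 6.4) = 57.6
The maximum is at a = 2, b = 6.

a = 2, b = 6, z = 58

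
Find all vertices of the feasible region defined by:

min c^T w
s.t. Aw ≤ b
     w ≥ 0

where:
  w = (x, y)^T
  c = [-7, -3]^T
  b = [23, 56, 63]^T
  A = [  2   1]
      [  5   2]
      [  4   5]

(0, 0), (11.2, 0), (10, 3), (8.667, 5.667), (0, 12.6)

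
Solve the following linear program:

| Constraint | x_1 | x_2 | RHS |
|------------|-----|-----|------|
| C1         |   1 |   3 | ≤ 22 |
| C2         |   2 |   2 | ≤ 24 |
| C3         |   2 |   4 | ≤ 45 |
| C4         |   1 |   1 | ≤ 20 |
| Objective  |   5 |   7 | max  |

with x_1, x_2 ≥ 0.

Evaluate the objective at each vertex of the feasible region:
  z(0, 0) = 0
  z(12, 0) = 60
  z(7, 5) = 70  ←
  z(0, 7.333) = 51.33
The maximum is at x_1 = 7, x_2 = 5.

x_1 = 7, x_2 = 5, z = 70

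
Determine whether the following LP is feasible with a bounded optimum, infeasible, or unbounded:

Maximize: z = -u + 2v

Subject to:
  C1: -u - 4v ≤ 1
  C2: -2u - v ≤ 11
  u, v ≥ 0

Unbounded (objective can increase without bound)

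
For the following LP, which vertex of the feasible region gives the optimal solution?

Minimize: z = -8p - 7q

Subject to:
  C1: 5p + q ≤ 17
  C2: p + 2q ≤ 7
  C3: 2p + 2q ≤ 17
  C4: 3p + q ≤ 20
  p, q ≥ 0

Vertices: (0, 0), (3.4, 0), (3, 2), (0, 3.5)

Evaluate the objective at each vertex of the feasible region:
  z(0, 0) = 0
  z(3.4, 0) = -27.2
  z(3, 2) = -38  ←
  z(0, 3.5) = -24.5
The minimum is at p = 3, q = 2.

(3, 2)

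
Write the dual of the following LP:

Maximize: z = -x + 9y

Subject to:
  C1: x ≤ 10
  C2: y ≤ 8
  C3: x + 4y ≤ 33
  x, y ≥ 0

Primal max cᵀx s.t. Ax ≤ b, x ≥ 0  →  Dual min bᵀy s.t. Aᵀy ≥ c, y ≥ 0.

Minimize: z = 10y1 + 8y2 + 33y3

Subject to:
  y1 + y3 ≥ -1
  y2 + 4y3 ≥ 9
  y1, y2, y3 ≥ 0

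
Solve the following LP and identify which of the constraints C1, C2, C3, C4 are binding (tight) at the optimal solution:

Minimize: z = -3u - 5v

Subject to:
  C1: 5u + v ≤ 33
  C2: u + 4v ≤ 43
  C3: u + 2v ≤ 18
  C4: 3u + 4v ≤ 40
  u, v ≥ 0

At u = 4, v = 7, compute slack b - a·x for each constraint:
  C1: 33 − 27 = 6  (slack)
  C2: 43 − 32 = 11  (slack)
  C3: 18 − 18 = 0  (binding)
  C4: 40 − 40 = 0  (binding)

Optimal: u = 4, v = 7
Binding: C3, C4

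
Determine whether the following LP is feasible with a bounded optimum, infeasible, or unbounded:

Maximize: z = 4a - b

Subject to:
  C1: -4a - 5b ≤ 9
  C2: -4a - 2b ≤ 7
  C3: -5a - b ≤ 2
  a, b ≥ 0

Unbounded (objective can increase without bound)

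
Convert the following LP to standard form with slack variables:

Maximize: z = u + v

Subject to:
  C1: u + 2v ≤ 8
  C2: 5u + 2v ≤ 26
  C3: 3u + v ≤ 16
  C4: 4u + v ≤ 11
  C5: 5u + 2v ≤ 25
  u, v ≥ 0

max z = u + v

s.t.
  u + 2v + s1 = 8
  5u + 2v + s2 = 26
  3u + v + s3 = 16
  4u + v + s4 = 11
  5u + 2v + s5 = 25
  u, v, s1, s2, s3, s4, s5 ≥ 0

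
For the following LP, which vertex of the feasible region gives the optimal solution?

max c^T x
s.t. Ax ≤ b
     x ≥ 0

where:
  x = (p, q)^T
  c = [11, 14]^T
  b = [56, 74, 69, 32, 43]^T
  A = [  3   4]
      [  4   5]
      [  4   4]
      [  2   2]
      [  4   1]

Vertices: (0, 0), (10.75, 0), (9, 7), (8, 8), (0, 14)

Evaluate the objective at each vertex of the feasible region:
  z(0, 0) = 0
  z(10.75, 0) = 118.2
  z(9, 7) = 197
  z(8, 8) = 200  ←
  z(0, 14) = 196
The maximum is at p = 8, q = 8.

(8, 8)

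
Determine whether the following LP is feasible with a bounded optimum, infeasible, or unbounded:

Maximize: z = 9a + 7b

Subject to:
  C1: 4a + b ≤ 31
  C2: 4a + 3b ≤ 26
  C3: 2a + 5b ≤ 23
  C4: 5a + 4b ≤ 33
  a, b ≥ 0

Feasible with a bounded optimal solution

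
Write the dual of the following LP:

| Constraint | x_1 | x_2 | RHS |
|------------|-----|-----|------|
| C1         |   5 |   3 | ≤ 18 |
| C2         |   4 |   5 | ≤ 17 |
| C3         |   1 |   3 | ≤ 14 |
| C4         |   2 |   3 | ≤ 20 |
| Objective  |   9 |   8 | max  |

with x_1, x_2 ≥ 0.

Primal max cᵀx s.t. Ax ≤ b, x ≥ 0  →  Dual min bᵀy s.t. Aᵀy ≥ c, y ≥ 0.

Minimize: z = 18y1 + 17y2 + 14y3 + 20y4

Subject to:
  5y1 + 4y2 + y3 + 2y4 ≥ 9
  3y1 + 5y2 + 3y3 + 3y4 ≥ 8
  y1, y2, y3, y4 ≥ 0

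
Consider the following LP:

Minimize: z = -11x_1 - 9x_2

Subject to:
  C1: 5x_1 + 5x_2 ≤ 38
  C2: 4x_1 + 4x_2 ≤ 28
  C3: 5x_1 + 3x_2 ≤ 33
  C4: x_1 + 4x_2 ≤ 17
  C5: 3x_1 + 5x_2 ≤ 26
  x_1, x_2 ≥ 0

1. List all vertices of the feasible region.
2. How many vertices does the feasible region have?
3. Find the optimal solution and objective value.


1. (0, 0), (6.6, 0), (6, 1), (4.5, 2.5), (2.714, 3.571), (0, 4.25)
2. 6
3. x_1 = 6, x_2 = 1, z = -75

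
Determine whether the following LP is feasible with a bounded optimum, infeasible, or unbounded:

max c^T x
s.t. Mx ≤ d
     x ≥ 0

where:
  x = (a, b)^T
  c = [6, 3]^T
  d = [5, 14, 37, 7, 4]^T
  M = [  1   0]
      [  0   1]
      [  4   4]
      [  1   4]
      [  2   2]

Feasible with a bounded optimal solution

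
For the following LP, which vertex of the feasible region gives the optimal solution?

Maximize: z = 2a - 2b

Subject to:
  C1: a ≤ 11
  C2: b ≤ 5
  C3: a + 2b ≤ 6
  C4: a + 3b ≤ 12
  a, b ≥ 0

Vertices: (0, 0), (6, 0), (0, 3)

Evaluate the objective at each vertex of the feasible region:
  z(0, 0) = 0
  z(6, 0) = 12  ←
  z(0, 3) = -6
The maximum is at a = 6, b = 0.

(6, 0)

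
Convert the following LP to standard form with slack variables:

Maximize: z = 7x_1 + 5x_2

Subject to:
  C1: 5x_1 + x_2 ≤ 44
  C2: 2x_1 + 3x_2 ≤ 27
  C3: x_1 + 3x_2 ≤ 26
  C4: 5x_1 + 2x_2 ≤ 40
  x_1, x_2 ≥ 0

max z = 7x_1 + 5x_2

s.t.
  5x_1 + x_2 + s1 = 44
  2x_1 + 3x_2 + s2 = 27
  x_1 + 3x_2 + s3 = 26
  5x_1 + 2x_2 + s4 = 40
  x_1, x_2, s1, s2, s3, s4 ≥ 0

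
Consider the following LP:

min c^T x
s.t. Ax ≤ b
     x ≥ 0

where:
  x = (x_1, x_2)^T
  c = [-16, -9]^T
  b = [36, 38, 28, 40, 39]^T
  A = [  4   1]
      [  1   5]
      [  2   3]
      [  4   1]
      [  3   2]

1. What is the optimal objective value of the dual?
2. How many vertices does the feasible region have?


1. -164
2. 5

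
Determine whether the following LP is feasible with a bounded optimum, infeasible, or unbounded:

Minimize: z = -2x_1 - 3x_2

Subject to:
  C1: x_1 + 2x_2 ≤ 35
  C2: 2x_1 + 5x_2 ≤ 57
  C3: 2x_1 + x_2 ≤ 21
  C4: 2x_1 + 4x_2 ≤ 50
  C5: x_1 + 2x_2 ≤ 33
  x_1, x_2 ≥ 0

Feasible with a bounded optimal solution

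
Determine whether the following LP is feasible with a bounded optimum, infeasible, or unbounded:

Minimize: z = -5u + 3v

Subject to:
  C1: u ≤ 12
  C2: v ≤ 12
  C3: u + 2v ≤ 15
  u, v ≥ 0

Feasible with a bounded optimal solution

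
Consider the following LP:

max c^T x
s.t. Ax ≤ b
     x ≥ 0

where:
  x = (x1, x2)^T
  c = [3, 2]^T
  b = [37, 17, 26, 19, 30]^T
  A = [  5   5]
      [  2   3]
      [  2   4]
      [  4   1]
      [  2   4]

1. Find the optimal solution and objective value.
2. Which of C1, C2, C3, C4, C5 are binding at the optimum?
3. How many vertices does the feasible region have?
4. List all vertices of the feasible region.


1. x1 = 4, x2 = 3, z = 18
2. C2, C4
3. 4
4. (0, 0), (4.75, 0), (4, 3), (0, 5.667)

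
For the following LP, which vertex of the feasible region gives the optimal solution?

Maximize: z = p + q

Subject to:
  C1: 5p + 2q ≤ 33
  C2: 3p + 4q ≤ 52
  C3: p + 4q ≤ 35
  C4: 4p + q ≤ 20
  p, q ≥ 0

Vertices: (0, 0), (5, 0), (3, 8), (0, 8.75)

Evaluate the objective at each vertex of the feasible region:
  z(0, 0) = 0
  z(5, 0) = 5
  z(3, 8) = 11  ←
  z(0, 8.75) = 8.75
The maximum is at p = 3, q = 8.

(3, 8)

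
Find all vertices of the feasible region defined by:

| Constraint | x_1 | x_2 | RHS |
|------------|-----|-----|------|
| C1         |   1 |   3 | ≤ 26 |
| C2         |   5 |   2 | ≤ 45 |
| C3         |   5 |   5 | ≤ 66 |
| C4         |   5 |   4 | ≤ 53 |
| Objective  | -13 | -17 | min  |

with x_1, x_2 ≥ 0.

(0, 0), (9, 0), (7.4, 4), (5, 7), (0, 8.667)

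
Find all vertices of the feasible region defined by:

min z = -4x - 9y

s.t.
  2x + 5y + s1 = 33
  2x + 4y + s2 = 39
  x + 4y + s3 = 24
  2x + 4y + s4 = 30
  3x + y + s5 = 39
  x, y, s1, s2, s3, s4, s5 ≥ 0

(0, 0), (13, 0), (12.6, 1.2), (9, 3), (4, 5), (0, 6)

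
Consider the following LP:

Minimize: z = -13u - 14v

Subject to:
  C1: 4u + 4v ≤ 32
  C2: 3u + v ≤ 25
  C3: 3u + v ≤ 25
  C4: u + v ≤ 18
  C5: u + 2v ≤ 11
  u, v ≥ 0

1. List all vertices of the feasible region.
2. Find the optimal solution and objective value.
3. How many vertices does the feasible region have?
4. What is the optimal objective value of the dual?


1. (0, 0), (8, 0), (5, 3), (0, 5.5)
2. u = 5, v = 3, z = -107
3. 4
4. -107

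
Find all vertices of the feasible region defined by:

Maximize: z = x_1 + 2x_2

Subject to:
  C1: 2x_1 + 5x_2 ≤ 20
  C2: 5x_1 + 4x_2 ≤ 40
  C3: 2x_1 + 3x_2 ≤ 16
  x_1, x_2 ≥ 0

(0, 0), (8, 0), (5, 2), (0, 4)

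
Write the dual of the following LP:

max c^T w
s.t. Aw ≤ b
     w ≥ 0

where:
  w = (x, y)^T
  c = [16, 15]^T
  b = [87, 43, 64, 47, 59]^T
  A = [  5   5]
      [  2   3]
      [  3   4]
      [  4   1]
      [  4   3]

Primal max cᵀx s.t. Ax ≤ b, x ≥ 0  →  Dual min bᵀy s.t. Aᵀy ≥ c, y ≥ 0.

Minimize: z = 87y1 + 43y2 + 64y3 + 47y4 + 59y5

Subject to:
  5y1 + 2y2 + 3y3 + 4y4 + 4y5 ≥ 16
  5y1 + 3y2 + 4y3 + y4 + 3y5 ≥ 15
  y1, y2, y3, y4, y5 ≥ 0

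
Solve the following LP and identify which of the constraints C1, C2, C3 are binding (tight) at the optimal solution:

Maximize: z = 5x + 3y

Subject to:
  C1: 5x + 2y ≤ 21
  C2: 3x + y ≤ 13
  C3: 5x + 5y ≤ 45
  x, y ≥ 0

At x = 1, y = 8, compute slack b - a·x for each constraint:
  C1: 21 − 21 = 0  (binding)
  C2: 13 − 11 = 2  (slack)
  C3: 45 − 45 = 0  (binding)

Optimal: x = 1, y = 8
Binding: C1, C3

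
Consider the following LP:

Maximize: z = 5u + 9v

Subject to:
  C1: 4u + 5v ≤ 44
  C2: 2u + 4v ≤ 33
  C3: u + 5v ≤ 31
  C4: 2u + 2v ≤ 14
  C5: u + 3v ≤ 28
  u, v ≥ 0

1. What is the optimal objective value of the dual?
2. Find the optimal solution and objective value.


1. 59
2. u = 1, v = 6, z = 59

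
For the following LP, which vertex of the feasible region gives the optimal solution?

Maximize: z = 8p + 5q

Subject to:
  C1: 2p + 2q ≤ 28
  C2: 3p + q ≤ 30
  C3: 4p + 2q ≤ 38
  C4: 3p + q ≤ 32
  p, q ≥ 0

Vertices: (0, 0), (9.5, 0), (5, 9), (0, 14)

Evaluate the objective at each vertex of the feasible region:
  z(0, 0) = 0
  z(9.5, 0) = 76
  z(5, 9) = 85  ←
  z(0, 14) = 70
The maximum is at p = 5, q = 9.

(5, 9)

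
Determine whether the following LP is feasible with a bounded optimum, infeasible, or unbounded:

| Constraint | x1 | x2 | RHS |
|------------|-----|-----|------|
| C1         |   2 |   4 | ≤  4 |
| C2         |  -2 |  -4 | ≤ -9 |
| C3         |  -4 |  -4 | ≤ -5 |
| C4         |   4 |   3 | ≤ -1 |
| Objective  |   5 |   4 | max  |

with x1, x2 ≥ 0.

Infeasible (no feasible solution exists)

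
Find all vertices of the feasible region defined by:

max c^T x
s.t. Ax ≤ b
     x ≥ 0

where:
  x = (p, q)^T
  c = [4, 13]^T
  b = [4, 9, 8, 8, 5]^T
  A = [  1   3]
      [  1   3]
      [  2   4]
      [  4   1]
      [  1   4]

(0, 0), (2, 0), (1.818, 0.7273), (1, 1), (0, 1.25)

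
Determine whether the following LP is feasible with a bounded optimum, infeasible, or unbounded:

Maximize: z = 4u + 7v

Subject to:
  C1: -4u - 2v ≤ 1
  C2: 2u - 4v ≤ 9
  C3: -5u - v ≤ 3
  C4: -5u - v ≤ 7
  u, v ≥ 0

Unbounded (objective can increase without bound)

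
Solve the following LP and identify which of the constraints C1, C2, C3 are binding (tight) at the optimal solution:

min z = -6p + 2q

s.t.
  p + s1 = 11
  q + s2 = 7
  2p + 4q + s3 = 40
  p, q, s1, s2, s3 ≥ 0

At p = 11, q = 0, compute slack b - a·x for each constraint:
  C1: 11 − 11 = 0  (binding)
  C2: 7 − 0 = 7  (slack)
  C3: 40 − 22 = 18  (slack)

Optimal: p = 11, q = 0
Binding: C1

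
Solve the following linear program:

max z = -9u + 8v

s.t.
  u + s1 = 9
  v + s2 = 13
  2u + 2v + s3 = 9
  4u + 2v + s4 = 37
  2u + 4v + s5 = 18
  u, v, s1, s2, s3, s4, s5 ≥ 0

Evaluate the objective at each vertex of the feasible region:
  z(0, 0) = 0
  z(4.5, 0) = -40.5
  z(0, 4.5) = 36  ←
The maximum is at u = 0, v = 4.5.

u = 0, v = 4.5, z = 36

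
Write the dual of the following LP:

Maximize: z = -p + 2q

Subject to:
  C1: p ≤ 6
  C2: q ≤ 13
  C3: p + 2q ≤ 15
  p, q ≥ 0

Primal max cᵀx s.t. Ax ≤ b, x ≥ 0  →  Dual min bᵀy s.t. Aᵀy ≥ c, y ≥ 0.

Minimize: z = 6y1 + 13y2 + 15y3

Subject to:
  y1 + y3 ≥ -1
  y2 + 2y3 ≥ 2
  y1, y2, y3 ≥ 0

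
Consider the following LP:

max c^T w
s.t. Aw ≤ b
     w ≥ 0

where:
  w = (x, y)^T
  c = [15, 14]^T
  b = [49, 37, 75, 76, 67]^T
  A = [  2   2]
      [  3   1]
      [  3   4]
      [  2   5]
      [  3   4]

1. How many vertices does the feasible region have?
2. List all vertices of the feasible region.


1. 5
2. (0, 0), (12.33, 0), (9, 10), (4.429, 13.43), (0, 15.2)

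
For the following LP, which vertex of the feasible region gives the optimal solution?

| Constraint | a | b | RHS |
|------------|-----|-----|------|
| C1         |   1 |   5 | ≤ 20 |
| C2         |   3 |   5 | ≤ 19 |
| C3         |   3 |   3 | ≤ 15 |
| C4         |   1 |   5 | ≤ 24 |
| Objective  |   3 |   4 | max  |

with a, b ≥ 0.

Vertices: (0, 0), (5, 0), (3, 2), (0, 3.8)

Evaluate the objective at each vertex of the feasible region:
  z(0, 0) = 0
  z(5, 0) = 15
  z(3, 2) = 17  ←
  z(0, 3.8) = 15.2
The maximum is at a = 3, b = 2.

(3, 2)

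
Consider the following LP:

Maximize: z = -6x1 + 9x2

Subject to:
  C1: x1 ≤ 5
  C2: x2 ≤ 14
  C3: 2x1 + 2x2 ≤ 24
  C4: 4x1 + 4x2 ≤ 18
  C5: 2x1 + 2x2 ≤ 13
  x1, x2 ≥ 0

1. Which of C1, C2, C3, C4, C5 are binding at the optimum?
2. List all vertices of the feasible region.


1. C4
2. (0, 0), (4.5, 0), (0, 4.5)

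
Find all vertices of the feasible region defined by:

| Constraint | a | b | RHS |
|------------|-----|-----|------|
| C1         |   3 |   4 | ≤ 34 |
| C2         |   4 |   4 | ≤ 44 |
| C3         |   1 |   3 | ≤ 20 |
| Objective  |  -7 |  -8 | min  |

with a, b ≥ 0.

(0, 0), (11, 0), (10, 1), (4.4, 5.2), (0, 6.667)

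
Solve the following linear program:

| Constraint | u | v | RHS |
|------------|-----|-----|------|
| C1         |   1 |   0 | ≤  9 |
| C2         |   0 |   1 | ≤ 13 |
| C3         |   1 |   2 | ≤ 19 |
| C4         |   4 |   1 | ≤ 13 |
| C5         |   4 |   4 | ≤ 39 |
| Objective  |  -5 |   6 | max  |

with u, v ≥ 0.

Evaluate the objective at each vertex of the feasible region:
  z(0, 0) = 0
  z(3.25, 0) = -16.25
  z(1.083, 8.667) = 46.58
  z(0.5, 9.25) = 53
  z(0, 9.5) = 57  ←
The maximum is at u = 0, v = 9.5.

u = 0, v = 9.5, z = 57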